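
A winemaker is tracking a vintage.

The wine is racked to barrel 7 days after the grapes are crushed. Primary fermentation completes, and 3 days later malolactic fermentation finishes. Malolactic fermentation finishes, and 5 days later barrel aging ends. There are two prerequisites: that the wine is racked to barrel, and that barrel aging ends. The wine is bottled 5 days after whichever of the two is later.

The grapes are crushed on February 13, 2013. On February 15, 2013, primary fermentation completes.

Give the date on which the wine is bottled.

February 28, 2013

The grapes are crushed: Feb 13, 2013.
The wine is racked to barrel: Feb 13, 2013 + 7 days = Feb 20, 2013.
Primary fermentation completes: Feb 15, 2013.
Malolactic fermentation finishes: Feb 15, 2013 + 3 days = Feb 18, 2013.
Barrel aging ends: Feb 18, 2013 + 5 days = Feb 23, 2013.
Both prerequisites met — the wine is racked to barrel (Feb 20, 2013), barrel aging ends (Feb 23, 2013); the later is Feb 23, 2013.
The wine is bottled: Feb 23, 2013 + 5 days = Feb 28, 2013.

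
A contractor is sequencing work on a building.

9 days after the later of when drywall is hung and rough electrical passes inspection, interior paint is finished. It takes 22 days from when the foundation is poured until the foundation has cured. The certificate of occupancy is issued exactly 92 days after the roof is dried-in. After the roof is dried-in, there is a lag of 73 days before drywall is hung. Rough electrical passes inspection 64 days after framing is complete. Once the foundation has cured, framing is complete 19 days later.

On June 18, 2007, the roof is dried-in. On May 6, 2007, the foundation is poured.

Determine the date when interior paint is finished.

September 8, 2007

The roof is dried-in: Jun 18, 2007.
Drywall is hung: Jun 18, 2007 + 73 days = Aug 30, 2007.
The foundation is poured: May 6, 2007.
The foundation has cured: May 6, 2007 + 22 days = May 28, 2007.
Framing is complete: May 28, 2007 + 19 days = Jun 16, 2007.
Rough electrical passes inspection: Jun 16, 2007 + 64 days = Aug 19, 2007.
Both prerequisites met — drywall is hung (Aug 30, 2007), rough electrical passes inspection (Aug 19, 2007); the later is Aug 30, 2007.
Interior paint is finished: Aug 30, 2007 + 9 days = Sep 8, 2007.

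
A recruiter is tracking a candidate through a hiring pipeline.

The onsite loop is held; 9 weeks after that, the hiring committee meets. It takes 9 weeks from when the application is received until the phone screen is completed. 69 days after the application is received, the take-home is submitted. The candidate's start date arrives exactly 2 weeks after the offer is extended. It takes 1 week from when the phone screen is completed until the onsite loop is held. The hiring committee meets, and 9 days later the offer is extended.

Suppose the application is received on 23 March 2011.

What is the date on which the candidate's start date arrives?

26 August 2011

The application is received: Mar 23, 2011.
The phone screen is completed: Mar 23, 2011 + 9 weeks = May 25, 2011.
The onsite loop is held: May 25, 2011 + 1 week = Jun 1, 2011.
The hiring committee meets: Jun 1, 2011 + 9 weeks = Aug 3, 2011.
The offer is extended: Aug 3, 2011 + 9 days = Aug 12, 2011.
The candidate's start date arrives: Aug 12, 2011 + 2 weeks = Aug 26, 2011.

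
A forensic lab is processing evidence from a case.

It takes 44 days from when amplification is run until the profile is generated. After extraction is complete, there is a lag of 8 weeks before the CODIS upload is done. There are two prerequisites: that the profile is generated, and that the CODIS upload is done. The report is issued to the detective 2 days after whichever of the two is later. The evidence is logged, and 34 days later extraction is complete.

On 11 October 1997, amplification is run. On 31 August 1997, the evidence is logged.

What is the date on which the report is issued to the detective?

1 December 1997

Amplification is run: Oct 11, 1997.
The profile is generated: Oct 11, 1997 + 44 days = Nov 24, 1997.
The evidence is logged: Aug 31, 1997.
Extraction is complete: Aug 31, 1997 + 34 days = Oct 4, 1997.
The CODIS upload is done: Oct 4, 1997 + 8 weeks = Nov 29, 1997.
Both prerequisites met — the profile is generated (Nov 24, 1997), the CODIS upload is done (Nov 29, 1997); the later is Nov 29, 1997.
The report is issued to the detective: Nov 29, 1997 + 2 days = Dec 1, 1997.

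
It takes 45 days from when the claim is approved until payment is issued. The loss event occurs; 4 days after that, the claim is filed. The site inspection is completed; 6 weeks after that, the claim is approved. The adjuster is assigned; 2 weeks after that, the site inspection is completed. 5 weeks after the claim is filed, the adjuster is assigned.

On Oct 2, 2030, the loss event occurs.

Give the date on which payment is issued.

The loss event occurs: Oct 2, 2030.
The claim is filed: Oct 2, 2030 + 4 days = Oct 6, 2030.
The adjuster is assigned: Oct 6, 2030 + 5 weeks = Nov 10, 2030.
The site inspection is completed: Nov 10, 2030 + 2 weeks = Nov 24, 2030.
The claim is approved: Nov 24, 2030 + 6 weeks = Jan 5, 2031.
Payment is issued: Jan 5, 2031 + 45 days = Feb 19, 2031.

Feb 19, 2031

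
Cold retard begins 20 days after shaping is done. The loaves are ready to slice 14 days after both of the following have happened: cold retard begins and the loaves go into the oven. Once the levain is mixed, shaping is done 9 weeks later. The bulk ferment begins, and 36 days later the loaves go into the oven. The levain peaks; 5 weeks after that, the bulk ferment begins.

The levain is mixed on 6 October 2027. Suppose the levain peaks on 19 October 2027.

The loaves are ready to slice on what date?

12 January 2028

The levain is mixed: Oct 6, 2027.
Shaping is done: Oct 6, 2027 + 9 weeks = Dec 8, 2027.
Cold retard begins: Dec 8, 2027 + 20 days = Dec 28, 2027.
The levain peaks: Oct 19, 2027.
The bulk ferment begins: Oct 19, 2027 + 5 weeks = Nov 23, 2027.
The loaves go into the oven: Nov 23, 2027 + 36 days = Dec 29, 2027.
Both prerequisites met — cold retard begins (Dec 28, 2027), the loaves go into the oven (Dec 29, 2027); the later is Dec 29, 2027.
The loaves are ready to slice: Dec 29, 2027 + 14 days = Jan 12, 2028.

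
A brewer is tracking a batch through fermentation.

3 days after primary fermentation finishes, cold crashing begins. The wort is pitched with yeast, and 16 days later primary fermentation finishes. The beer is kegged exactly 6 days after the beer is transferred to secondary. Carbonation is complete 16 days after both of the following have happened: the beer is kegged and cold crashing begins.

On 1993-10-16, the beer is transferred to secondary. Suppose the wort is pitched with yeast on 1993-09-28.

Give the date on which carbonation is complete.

1993-11-07

The beer is transferred to secondary: Oct 16, 1993.
The beer is kegged: Oct 16, 1993 + 6 days = Oct 22, 1993.
The wort is pitched with yeast: Sep 28, 1993.
Primary fermentation finishes: Sep 28, 1993 + 16 days = Oct 14, 1993.
Cold crashing begins: Oct 14, 1993 + 3 days = Oct 17, 1993.
Both prerequisites met — the beer is kegged (Oct 22, 1993), cold crashing begins (Oct 17, 1993); the later is Oct 22, 1993.
Carbonation is complete: Oct 22, 1993 + 16 days = Nov 7, 1993.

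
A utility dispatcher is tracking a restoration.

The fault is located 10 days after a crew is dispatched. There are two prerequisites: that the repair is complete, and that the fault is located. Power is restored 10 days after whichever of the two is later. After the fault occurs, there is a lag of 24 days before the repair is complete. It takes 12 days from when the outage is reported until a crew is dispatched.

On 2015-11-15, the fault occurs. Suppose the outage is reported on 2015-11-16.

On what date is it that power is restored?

2015-12-19

The fault occurs: Nov 15, 2015.
The repair is complete: Nov 15, 2015 + 24 days = Dec 9, 2015.
The outage is reported: Nov 16, 2015.
A crew is dispatched: Nov 16, 2015 + 12 days = Nov 28, 2015.
The fault is located: Nov 28, 2015 + 10 days = Dec 8, 2015.
Both prerequisites met — the repair is complete (Dec 9, 2015), the fault is located (Dec 8, 2015); the later is Dec 9, 2015.
Power is restored: Dec 9, 2015 + 10 days = Dec 19, 2015.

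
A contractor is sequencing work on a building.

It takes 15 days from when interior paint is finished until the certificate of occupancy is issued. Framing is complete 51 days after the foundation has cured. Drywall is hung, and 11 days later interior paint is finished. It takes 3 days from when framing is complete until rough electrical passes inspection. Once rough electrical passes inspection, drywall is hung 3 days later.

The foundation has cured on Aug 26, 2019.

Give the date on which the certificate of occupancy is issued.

The foundation has cured: Aug 26, 2019.
Framing is complete: Aug 26, 2019 + 51 days = Oct 16, 2019.
Rough electrical passes inspection: Oct 16, 2019 + 3 days = Oct 19, 2019.
Drywall is hung: Oct 19, 2019 + 3 days = Oct 22, 2019.
Interior paint is finished: Oct 22, 2019 + 11 days = Nov 2, 2019.
The certificate of occupancy is issued: Nov 2, 2019 + 15 days = Nov 17, 2019.

Nov 17, 2019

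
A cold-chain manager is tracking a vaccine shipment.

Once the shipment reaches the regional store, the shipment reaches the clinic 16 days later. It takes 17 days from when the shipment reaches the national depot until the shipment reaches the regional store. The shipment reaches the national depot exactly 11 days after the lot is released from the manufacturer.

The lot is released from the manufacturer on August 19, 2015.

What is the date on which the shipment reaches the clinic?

The lot is released from the manufacturer: Aug 19, 2015.
The shipment reaches the national depot: Aug 19, 2015 + 11 days = Aug 30, 2015.
The shipment reaches the regional store: Aug 30, 2015 + 17 days = Sep 16, 2015.
The shipment reaches the clinic: Sep 16, 2015 + 16 days = Oct 2, 2015.

October 2, 2015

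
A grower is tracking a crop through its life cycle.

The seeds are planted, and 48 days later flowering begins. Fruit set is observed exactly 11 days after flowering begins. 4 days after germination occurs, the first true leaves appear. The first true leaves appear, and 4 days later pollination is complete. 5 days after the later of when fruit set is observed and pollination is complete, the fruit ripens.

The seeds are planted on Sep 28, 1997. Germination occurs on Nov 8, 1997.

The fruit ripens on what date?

Dec 1, 1997

The seeds are planted: Sep 28, 1997.
Flowering begins: Sep 28, 1997 + 48 days = Nov 15, 1997.
Fruit set is observed: Nov 15, 1997 + 11 days = Nov 26, 1997.
Germination occurs: Nov 8, 1997.
The first true leaves appear: Nov 8, 1997 + 4 days = Nov 12, 1997.
Pollination is complete: Nov 12, 1997 + 4 days = Nov 16, 1997.
Both prerequisites met — fruit set is observed (Nov 26, 1997), pollination is complete (Nov 16, 1997); the later is Nov 26, 1997.
The fruit ripens: Nov 26, 1997 + 5 days = Dec 1, 1997.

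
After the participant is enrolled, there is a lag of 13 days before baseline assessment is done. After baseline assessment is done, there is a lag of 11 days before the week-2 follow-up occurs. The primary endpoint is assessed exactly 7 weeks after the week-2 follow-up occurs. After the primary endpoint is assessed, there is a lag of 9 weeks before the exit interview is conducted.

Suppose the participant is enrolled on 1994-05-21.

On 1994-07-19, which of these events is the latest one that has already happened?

The participant is enrolled: May 21, 1994.
Baseline assessment is done: May 21, 1994 + 13 days = Jun 3, 1994.
The week-2 follow-up occurs: Jun 3, 1994 + 11 days = Jun 14, 1994.
The primary endpoint is assessed: Jun 14, 1994 + 7 weeks = Aug 2, 1994.
The exit interview is conducted: Aug 2, 1994 + 9 weeks = Oct 4, 1994.
Jul 19, 1994 falls between when the week-2 follow-up occurs (Jun 14, 1994) and when the primary endpoint is assessed (Aug 2, 1994).

The week-2 follow-up occurs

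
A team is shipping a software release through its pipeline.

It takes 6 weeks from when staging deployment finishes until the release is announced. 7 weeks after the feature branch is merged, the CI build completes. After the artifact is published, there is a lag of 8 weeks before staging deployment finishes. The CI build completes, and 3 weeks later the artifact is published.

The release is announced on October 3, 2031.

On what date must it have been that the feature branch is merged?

April 18, 2031

The release is announced: Oct 3, 2031.
Staging deployment finishes: Oct 3, 2031 − 6 weeks = Aug 22, 2031.
The artifact is published: Aug 22, 2031 − 8 weeks = Jun 27, 2031.
The CI build completes: Jun 27, 2031 − 3 weeks = Jun 6, 2031.
The feature branch is merged: Jun 6, 2031 − 7 weeks = Apr 18, 2031.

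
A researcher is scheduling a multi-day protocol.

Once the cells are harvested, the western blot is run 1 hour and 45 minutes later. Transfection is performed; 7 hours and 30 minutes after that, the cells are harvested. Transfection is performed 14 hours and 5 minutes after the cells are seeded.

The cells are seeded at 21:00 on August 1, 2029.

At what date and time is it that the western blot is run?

20:20 on August 2, 2029

The cells are seeded: 21:00 Aug 1, 2029.
Transfection is performed: 21:00 Aug 1, 2029 + 14h05m = 11:05 Aug 2, 2029.
The cells are harvested: 11:05 Aug 2, 2029 + 7h30m = 18:35 Aug 2, 2029.
The western blot is run: 18:35 Aug 2, 2029 + 1h45m = 20:20 Aug 2, 2029.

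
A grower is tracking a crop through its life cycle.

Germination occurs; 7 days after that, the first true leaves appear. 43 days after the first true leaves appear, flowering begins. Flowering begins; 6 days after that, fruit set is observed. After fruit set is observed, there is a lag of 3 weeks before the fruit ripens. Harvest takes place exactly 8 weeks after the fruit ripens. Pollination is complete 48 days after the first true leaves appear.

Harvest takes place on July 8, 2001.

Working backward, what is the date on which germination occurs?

February 25, 2001

Harvest takes place: Jul 8, 2001.
The fruit ripens: Jul 8, 2001 − 8 weeks = May 13, 2001.
Fruit set is observed: May 13, 2001 − 3 weeks = Apr 22, 2001.
Flowering begins: Apr 22, 2001 − 6 days = Apr 16, 2001.
The first true leaves appear: Apr 16, 2001 − 43 days = Mar 4, 2001.
Germination occurs: Mar 4, 2001 − 7 days = Feb 25, 2001.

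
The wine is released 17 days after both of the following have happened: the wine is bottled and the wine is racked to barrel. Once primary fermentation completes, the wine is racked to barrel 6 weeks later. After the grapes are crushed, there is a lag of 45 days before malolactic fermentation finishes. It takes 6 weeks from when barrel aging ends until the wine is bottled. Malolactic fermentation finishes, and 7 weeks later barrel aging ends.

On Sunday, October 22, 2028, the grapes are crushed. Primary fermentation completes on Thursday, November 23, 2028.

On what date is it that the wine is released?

Saturday, March 24, 2029

The grapes are crushed: Oct 22, 2028.
Malolactic fermentation finishes: Oct 22, 2028 + 45 days = Dec 6, 2028.
Barrel aging ends: Dec 6, 2028 + 7 weeks = Jan 24, 2029.
The wine is bottled: Jan 24, 2029 + 6 weeks = Mar 7, 2029.
Primary fermentation completes: Nov 23, 2028.
The wine is racked to barrel: Nov 23, 2028 + 6 weeks = Jan 4, 2029.
Both prerequisites met — the wine is bottled (Mar 7, 2029), the wine is racked to barrel (Jan 4, 2029); the later is Mar 7, 2029.
The wine is released: Mar 7, 2029 + 17 days = Mar 24, 2029.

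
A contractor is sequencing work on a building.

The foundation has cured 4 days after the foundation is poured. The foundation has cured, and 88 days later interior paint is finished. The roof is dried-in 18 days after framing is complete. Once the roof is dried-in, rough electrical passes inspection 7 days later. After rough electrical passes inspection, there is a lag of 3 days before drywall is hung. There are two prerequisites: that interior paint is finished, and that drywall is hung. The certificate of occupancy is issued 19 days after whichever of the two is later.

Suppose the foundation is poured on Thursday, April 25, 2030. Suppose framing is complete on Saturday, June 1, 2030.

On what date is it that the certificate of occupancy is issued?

Wednesday, August 14, 2030

The foundation is poured: Apr 25, 2030.
The foundation has cured: Apr 25, 2030 + 4 days = Apr 29, 2030.
Interior paint is finished: Apr 29, 2030 + 88 days = Jul 26, 2030.
Framing is complete: Jun 1, 2030.
The roof is dried-in: Jun 1, 2030 + 18 days = Jun 19, 2030.
Rough electrical passes inspection: Jun 19, 2030 + 7 days = Jun 26, 2030.
Drywall is hung: Jun 26, 2030 + 3 days = Jun 29, 2030.
Both prerequisites met — interior paint is finished (Jul 26, 2030), drywall is hung (Jun 29, 2030); the later is Jul 26, 2030.
The certificate of occupancy is issued: Jul 26, 2030 + 19 days = Aug 14, 2030.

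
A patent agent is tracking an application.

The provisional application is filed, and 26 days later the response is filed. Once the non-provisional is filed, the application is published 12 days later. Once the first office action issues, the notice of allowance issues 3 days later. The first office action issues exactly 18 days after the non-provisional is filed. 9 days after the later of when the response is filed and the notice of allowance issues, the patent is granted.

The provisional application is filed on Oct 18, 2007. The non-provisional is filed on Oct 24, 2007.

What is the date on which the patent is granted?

The provisional application is filed: Oct 18, 2007.
The response is filed: Oct 18, 2007 + 26 days = Nov 13, 2007.
The non-provisional is filed: Oct 24, 2007.
The first office action issues: Oct 24, 2007 + 18 days = Nov 11, 2007.
The notice of allowance issues: Nov 11, 2007 + 3 days = Nov 14, 2007.
Both prerequisites met — the response is filed (Nov 13, 2007), the notice of allowance issues (Nov 14, 2007); the later is Nov 14, 2007.
The patent is granted: Nov 14, 2007 + 9 days = Nov 23, 2007.

Nov 23, 2007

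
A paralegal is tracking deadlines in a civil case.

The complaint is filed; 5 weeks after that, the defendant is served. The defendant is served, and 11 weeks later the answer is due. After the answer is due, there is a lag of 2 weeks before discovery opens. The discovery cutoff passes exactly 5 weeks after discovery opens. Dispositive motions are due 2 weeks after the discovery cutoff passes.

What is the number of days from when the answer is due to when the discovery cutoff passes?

Causal path: the answer is due → discovery opens → the discovery cutoff passes.
Total delay along the path: 2 + 5 weeks = 7 weeks = 49 days.

49 days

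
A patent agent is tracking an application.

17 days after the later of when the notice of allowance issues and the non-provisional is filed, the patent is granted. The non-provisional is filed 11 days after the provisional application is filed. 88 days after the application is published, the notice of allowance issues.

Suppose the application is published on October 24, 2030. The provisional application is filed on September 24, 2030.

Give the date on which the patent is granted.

The application is published: Oct 24, 2030.
The notice of allowance issues: Oct 24, 2030 + 88 days = Jan 20, 2031.
The provisional application is filed: Sep 24, 2030.
The non-provisional is filed: Sep 24, 2030 + 11 days = Oct 5, 2030.
Both prerequisites met — the notice of allowance issues (Jan 20, 2031), the non-provisional is filed (Oct 5, 2030); the later is Jan 20, 2031.
The patent is granted: Jan 20, 2031 + 17 days = Feb 6, 2031.

February 6, 2031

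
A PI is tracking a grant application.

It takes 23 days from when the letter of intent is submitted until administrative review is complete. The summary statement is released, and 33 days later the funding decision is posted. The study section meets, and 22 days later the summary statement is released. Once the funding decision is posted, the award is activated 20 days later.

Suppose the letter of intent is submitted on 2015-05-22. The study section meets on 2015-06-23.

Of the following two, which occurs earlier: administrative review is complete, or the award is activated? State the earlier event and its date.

Administrative review is complete — 2015-06-14

The letter of intent is submitted: May 22, 2015.
Administrative review is complete: May 22, 2015 + 23 days = Jun 14, 2015.
The study section meets: Jun 23, 2015.
The summary statement is released: Jun 23, 2015 + 22 days = Jul 15, 2015.
The funding decision is posted: Jul 15, 2015 + 33 days = Aug 17, 2015.
The award is activated: Aug 17, 2015 + 20 days = Sep 6, 2015.
Comparing: administrative review is complete on Jun 14, 2015 vs the award is activated on Sep 6, 2015. Earlier: administrative review is complete.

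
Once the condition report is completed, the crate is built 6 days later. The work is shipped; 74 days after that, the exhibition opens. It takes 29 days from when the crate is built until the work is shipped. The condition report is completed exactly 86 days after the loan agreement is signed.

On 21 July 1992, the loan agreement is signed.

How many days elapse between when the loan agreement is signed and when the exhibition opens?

195 days

Causal path: the loan agreement is signed → the condition report is completed → the crate is built → the work is shipped → the exhibition opens.
Total delay along the path: 86 + 6 + 29 + 74 = 195 days.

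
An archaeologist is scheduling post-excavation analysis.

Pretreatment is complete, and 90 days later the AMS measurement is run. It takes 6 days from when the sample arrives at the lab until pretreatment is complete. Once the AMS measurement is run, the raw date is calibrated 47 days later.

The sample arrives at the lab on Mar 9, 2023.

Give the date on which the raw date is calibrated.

Jul 30, 2023

The sample arrives at the lab: Mar 9, 2023.
Pretreatment is complete: Mar 9, 2023 + 6 days = Mar 15, 2023.
The AMS measurement is run: Mar 15, 2023 + 90 days = Jun 13, 2023.
The raw date is calibrated: Jun 13, 2023 + 47 days = Jul 30, 2023.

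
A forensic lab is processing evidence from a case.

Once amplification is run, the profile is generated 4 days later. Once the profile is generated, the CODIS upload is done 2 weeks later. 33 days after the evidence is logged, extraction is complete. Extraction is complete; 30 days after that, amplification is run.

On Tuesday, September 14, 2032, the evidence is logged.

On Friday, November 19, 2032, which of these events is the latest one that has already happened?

The evidence is logged: Sep 14, 2032.
Extraction is complete: Sep 14, 2032 + 33 days = Oct 17, 2032.
Amplification is run: Oct 17, 2032 + 30 days = Nov 16, 2032.
The profile is generated: Nov 16, 2032 + 4 days = Nov 20, 2032.
The CODIS upload is done: Nov 20, 2032 + 2 weeks = Dec 4, 2032.
Nov 19, 2032 falls between when amplification is run (Nov 16, 2032) and when the profile is generated (Nov 20, 2032).

Amplification is run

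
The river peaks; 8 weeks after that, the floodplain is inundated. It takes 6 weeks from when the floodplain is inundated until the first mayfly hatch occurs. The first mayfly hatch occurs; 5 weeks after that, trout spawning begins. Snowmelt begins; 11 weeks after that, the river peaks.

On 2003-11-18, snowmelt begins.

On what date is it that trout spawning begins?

2004-06-15

Snowmelt begins: Nov 18, 2003.
The river peaks: Nov 18, 2003 + 11 weeks = Feb 3, 2004.
The floodplain is inundated: Feb 3, 2004 + 8 weeks = Mar 30, 2004.
The first mayfly hatch occurs: Mar 30, 2004 + 6 weeks = May 11, 2004.
Trout spawning begins: May 11, 2004 + 5 weeks = Jun 15, 2004.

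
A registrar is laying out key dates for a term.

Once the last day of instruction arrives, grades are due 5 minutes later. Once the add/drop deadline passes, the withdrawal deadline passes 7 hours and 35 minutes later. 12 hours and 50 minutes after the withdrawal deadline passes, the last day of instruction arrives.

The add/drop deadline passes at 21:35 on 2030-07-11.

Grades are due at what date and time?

The add/drop deadline passes: 21:35 Jul 11, 2030.
The withdrawal deadline passes: 21:35 Jul 11, 2030 + 7h35m = 05:10 Jul 12, 2030.
The last day of instruction arrives: 05:10 Jul 12, 2030 + 12h50m = 18:00 Jul 12, 2030.
Grades are due: 18:00 Jul 12, 2030 + 5m = 18:05 Jul 12, 2030.

18:05 on 2030-07-12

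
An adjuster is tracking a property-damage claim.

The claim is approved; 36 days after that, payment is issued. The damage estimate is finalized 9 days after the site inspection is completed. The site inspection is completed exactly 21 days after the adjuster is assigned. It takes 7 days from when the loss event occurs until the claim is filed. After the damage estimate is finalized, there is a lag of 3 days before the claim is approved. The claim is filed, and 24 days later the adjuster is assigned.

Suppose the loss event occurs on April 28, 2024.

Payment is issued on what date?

The loss event occurs: Apr 28, 2024.
The claim is filed: Apr 28, 2024 + 7 days = May 5, 2024.
The adjuster is assigned: May 5, 2024 + 24 days = May 29, 2024.
The site inspection is completed: May 29, 2024 + 21 days = Jun 19, 2024.
The damage estimate is finalized: Jun 19, 2024 + 9 days = Jun 28, 2024.
The claim is approved: Jun 28, 2024 + 3 days = Jul 1, 2024.
Payment is issued: Jul 1, 2024 + 36 days = Aug 6, 2024.

August 6, 2024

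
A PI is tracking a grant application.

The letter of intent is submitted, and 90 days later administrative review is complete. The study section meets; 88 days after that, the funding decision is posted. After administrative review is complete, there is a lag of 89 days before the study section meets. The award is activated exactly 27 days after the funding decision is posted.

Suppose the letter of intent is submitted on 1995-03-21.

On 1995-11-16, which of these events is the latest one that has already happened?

The study section meets

The letter of intent is submitted: Mar 21, 1995.
Administrative review is complete: Mar 21, 1995 + 90 days = Jun 19, 1995.
The study section meets: Jun 19, 1995 + 89 days = Sep 16, 1995.
The funding decision is posted: Sep 16, 1995 + 88 days = Dec 13, 1995.
The award is activated: Dec 13, 1995 + 27 days = Jan 9, 1996.
Nov 16, 1995 falls between when the study section meets (Sep 16, 1995) and when the funding decision is posted (Dec 13, 1995).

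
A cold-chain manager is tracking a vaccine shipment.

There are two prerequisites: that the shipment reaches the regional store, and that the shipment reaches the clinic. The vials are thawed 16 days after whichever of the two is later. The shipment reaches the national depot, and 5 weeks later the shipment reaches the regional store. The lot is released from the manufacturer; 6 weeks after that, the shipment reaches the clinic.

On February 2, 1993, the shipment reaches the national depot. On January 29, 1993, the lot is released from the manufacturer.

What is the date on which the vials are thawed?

March 28, 1993

The shipment reaches the national depot: Feb 2, 1993.
The shipment reaches the regional store: Feb 2, 1993 + 5 weeks = Mar 9, 1993.
The lot is released from the manufacturer: Jan 29, 1993.
The shipment reaches the clinic: Jan 29, 1993 + 6 weeks = Mar 12, 1993.
Both prerequisites met — the shipment reaches the regional store (Mar 9, 1993), the shipment reaches the clinic (Mar 12, 1993); the later is Mar 12, 1993.
The vials are thawed: Mar 12, 1993 + 16 days = Mar 28, 1993.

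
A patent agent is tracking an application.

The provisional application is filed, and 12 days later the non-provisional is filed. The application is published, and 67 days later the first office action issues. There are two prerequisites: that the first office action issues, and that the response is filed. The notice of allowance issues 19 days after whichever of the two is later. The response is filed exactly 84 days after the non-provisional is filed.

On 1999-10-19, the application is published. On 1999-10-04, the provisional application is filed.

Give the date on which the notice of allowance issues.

The application is published: Oct 19, 1999.
The first office action issues: Oct 19, 1999 + 67 days = Dec 25, 1999.
The provisional application is filed: Oct 4, 1999.
The non-provisional is filed: Oct 4, 1999 + 12 days = Oct 16, 1999.
The response is filed: Oct 16, 1999 + 84 days = Jan 8, 2000.
Both prerequisites met — the first office action issues (Dec 25, 1999), the response is filed (Jan 8, 2000); the later is Jan 8, 2000.
The notice of allowance issues: Jan 8, 2000 + 19 days = Jan 27, 2000.

2000-01-27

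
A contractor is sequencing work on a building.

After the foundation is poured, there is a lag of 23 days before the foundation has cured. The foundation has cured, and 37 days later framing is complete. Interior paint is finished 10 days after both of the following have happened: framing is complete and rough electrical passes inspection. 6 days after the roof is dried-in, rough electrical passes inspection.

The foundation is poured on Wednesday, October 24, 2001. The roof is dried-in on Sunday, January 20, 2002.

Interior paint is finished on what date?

Tuesday, February 5, 2002

The foundation is poured: Oct 24, 2001.
The foundation has cured: Oct 24, 2001 + 23 days = Nov 16, 2001.
Framing is complete: Nov 16, 2001 + 37 days = Dec 23, 2001.
The roof is dried-in: Jan 20, 2002.
Rough electrical passes inspection: Jan 20, 2002 + 6 days = Jan 26, 2002.
Both prerequisites met — framing is complete (Dec 23, 2001), rough electrical passes inspection (Jan 26, 2002); the later is Jan 26, 2002.
Interior paint is finished: Jan 26, 2002 + 10 days = Feb 5, 2002.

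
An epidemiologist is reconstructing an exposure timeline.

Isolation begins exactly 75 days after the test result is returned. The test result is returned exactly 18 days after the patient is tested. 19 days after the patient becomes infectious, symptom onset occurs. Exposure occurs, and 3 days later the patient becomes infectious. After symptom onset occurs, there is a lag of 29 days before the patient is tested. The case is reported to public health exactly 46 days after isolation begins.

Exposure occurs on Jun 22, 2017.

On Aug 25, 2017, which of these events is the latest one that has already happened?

The patient is tested

Exposure occurs: Jun 22, 2017.
The patient becomes infectious: Jun 22, 2017 + 3 days = Jun 25, 2017.
Symptom onset occurs: Jun 25, 2017 + 19 days = Jul 14, 2017.
The patient is tested: Jul 14, 2017 + 29 days = Aug 12, 2017.
The test result is returned: Aug 12, 2017 + 18 days = Aug 30, 2017.
Isolation begins: Aug 30, 2017 + 75 days = Nov 13, 2017.
The case is reported to public health: Nov 13, 2017 + 46 days = Dec 29, 2017.
Aug 25, 2017 falls between when the patient is tested (Aug 12, 2017) and when the test result is returned (Aug 30, 2017).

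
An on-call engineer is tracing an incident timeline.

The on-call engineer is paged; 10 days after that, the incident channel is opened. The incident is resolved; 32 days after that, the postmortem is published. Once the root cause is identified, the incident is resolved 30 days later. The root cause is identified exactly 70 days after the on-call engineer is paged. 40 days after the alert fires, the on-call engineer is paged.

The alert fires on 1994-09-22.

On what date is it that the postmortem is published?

The alert fires: Sep 22, 1994.
The on-call engineer is paged: Sep 22, 1994 + 40 days = Nov 1, 1994.
The root cause is identified: Nov 1, 1994 + 70 days = Jan 10, 1995.
The incident is resolved: Jan 10, 1995 + 30 days = Feb 9, 1995.
The postmortem is published: Feb 9, 1995 + 32 days = Mar 13, 1995.

1995-03-13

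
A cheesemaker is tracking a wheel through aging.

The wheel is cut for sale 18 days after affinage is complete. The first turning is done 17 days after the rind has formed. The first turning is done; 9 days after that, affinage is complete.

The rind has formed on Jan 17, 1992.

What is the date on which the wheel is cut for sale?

Mar 1, 1992

The rind has formed: Jan 17, 1992.
The first turning is done: Jan 17, 1992 + 17 days = Feb 3, 1992.
Affinage is complete: Feb 3, 1992 + 9 days = Feb 12, 1992.
The wheel is cut for sale: Feb 12, 1992 + 18 days = Mar 1, 1992.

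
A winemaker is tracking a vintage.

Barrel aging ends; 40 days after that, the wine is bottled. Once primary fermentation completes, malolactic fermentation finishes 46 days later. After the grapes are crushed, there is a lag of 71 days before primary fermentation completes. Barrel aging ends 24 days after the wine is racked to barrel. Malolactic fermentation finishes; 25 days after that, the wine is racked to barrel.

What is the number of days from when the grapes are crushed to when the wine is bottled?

Causal path: the grapes are crushed → primary fermentation completes → malolactic fermentation finishes → the wine is racked to barrel → barrel aging ends → the wine is bottled.
Total delay along the path: 71 + 46 + 25 + 24 + 40 = 206 days.

206 days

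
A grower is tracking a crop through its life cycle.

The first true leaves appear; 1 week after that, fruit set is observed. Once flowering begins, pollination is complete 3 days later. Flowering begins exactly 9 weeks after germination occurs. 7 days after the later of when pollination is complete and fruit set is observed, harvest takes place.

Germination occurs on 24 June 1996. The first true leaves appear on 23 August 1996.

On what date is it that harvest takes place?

6 September 1996

Germination occurs: Jun 24, 1996.
Flowering begins: Jun 24, 1996 + 9 weeks = Aug 26, 1996.
Pollination is complete: Aug 26, 1996 + 3 days = Aug 29, 1996.
The first true leaves appear: Aug 23, 1996.
Fruit set is observed: Aug 23, 1996 + 1 week = Aug 30, 1996.
Both prerequisites met — pollination is complete (Aug 29, 1996), fruit set is observed (Aug 30, 1996); the later is Aug 30, 1996.
Harvest takes place: Aug 30, 1996 + 7 days = Sep 6, 1996.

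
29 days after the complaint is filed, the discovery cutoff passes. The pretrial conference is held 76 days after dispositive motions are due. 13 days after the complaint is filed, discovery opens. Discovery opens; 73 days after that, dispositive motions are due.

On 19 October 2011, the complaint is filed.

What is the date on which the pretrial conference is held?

29 March 2012

The complaint is filed: Oct 19, 2011.
Discovery opens: Oct 19, 2011 + 13 days = Nov 1, 2011.
Dispositive motions are due: Nov 1, 2011 + 73 days = Jan 13, 2012.
The pretrial conference is held: Jan 13, 2012 + 76 days = Mar 29, 2012.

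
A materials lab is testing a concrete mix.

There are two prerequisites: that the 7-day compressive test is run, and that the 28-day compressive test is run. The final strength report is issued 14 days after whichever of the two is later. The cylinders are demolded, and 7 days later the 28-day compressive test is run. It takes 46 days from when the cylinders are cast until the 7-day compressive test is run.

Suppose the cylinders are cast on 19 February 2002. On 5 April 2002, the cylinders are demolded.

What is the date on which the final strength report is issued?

26 April 2002

The cylinders are cast: Feb 19, 2002.
The 7-day compressive test is run: Feb 19, 2002 + 46 days = Apr 6, 2002.
The cylinders are demolded: Apr 5, 2002.
The 28-day compressive test is run: Apr 5, 2002 + 7 days = Apr 12, 2002.
Both prerequisites met — the 7-day compressive test is run (Apr 6, 2002), the 28-day compressive test is run (Apr 12, 2002); the later is Apr 12, 2002.
The final strength report is issued: Apr 12, 2002 + 14 days = Apr 26, 2002.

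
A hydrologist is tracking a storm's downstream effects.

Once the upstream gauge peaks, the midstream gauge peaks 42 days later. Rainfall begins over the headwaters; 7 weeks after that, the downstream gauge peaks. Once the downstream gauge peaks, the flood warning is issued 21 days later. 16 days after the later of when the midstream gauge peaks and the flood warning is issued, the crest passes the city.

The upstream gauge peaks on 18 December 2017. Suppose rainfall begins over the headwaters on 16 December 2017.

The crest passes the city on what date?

The upstream gauge peaks: Dec 18, 2017.
The midstream gauge peaks: Dec 18, 2017 + 42 days = Jan 29, 2018.
Rainfall begins over the headwaters: Dec 16, 2017.
The downstream gauge peaks: Dec 16, 2017 + 7 weeks = Feb 3, 2018.
The flood warning is issued: Feb 3, 2018 + 21 days = Feb 24, 2018.
Both prerequisites met — the midstream gauge peaks (Jan 29, 2018), the flood warning is issued (Feb 24, 2018); the later is Feb 24, 2018.
The crest passes the city: Feb 24, 2018 + 16 days = Mar 12, 2018.

12 March 2018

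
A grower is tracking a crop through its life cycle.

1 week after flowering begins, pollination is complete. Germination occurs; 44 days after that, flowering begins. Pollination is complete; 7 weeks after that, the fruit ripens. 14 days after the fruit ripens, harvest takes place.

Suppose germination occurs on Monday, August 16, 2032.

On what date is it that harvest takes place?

Germination occurs: Aug 16, 2032.
Flowering begins: Aug 16, 2032 + 44 days = Sep 29, 2032.
Pollination is complete: Sep 29, 2032 + 1 week = Oct 6, 2032.
The fruit ripens: Oct 6, 2032 + 7 weeks = Nov 24, 2032.
Harvest takes place: Nov 24, 2032 + 14 days = Dec 8, 2032.

Wednesday, December 8, 2032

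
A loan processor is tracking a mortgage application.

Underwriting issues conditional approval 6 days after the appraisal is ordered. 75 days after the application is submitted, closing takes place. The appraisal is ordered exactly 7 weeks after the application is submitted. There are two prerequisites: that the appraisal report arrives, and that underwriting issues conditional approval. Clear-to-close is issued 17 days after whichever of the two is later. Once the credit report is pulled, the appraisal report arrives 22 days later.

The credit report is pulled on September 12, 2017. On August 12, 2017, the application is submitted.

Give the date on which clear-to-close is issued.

The credit report is pulled: Sep 12, 2017.
The appraisal report arrives: Sep 12, 2017 + 22 days = Oct 4, 2017.
The application is submitted: Aug 12, 2017.
The appraisal is ordered: Aug 12, 2017 + 7 weeks = Sep 30, 2017.
Underwriting issues conditional approval: Sep 30, 2017 + 6 days = Oct 6, 2017.
Both prerequisites met — the appraisal report arrives (Oct 4, 2017), underwriting issues conditional approval (Oct 6, 2017); the later is Oct 6, 2017.
Clear-to-close is issued: Oct 6, 2017 + 17 days = Oct 23, 2017.

October 23, 2017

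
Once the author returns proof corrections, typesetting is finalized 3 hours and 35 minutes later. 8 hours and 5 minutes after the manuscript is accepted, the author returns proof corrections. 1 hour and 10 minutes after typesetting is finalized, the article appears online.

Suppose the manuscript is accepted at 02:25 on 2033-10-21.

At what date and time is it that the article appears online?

The manuscript is accepted: 02:25 Oct 21, 2033.
The author returns proof corrections: 02:25 Oct 21, 2033 + 8h05m = 10:30 Oct 21, 2033.
Typesetting is finalized: 10:30 Oct 21, 2033 + 3h35m = 14:05 Oct 21, 2033.
The article appears online: 14:05 Oct 21, 2033 + 1h10m = 15:15 Oct 21, 2033.

15:15 on 2033-10-21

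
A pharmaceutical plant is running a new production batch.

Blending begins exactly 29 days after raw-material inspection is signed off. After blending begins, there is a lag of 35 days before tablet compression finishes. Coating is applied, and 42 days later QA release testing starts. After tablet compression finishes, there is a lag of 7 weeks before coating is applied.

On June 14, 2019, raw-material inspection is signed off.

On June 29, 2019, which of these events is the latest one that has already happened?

Raw-material inspection is signed off

Raw-material inspection is signed off: Jun 14, 2019.
Blending begins: Jun 14, 2019 + 29 days = Jul 13, 2019.
Tablet compression finishes: Jul 13, 2019 + 35 days = Aug 17, 2019.
Coating is applied: Aug 17, 2019 + 7 weeks = Oct 5, 2019.
QA release testing starts: Oct 5, 2019 + 42 days = Nov 16, 2019.
Jun 29, 2019 falls between when raw-material inspection is signed off (Jun 14, 2019) and when blending begins (Jul 13, 2019).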